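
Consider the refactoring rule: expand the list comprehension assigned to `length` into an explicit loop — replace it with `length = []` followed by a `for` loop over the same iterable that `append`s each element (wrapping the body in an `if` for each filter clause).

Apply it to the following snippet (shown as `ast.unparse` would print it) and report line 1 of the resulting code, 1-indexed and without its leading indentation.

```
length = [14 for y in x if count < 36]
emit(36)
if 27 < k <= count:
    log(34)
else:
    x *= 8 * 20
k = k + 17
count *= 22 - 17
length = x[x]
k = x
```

length = []

Transformed code:
length = []
for y in x:
    if count < 36:
        length.append(14)
emit(36)
if 27 < k <= count:
    log(34)
else:
    x *= 8 * 20
k = k + 17
count *= 22 - 17
length = x[x]
k = x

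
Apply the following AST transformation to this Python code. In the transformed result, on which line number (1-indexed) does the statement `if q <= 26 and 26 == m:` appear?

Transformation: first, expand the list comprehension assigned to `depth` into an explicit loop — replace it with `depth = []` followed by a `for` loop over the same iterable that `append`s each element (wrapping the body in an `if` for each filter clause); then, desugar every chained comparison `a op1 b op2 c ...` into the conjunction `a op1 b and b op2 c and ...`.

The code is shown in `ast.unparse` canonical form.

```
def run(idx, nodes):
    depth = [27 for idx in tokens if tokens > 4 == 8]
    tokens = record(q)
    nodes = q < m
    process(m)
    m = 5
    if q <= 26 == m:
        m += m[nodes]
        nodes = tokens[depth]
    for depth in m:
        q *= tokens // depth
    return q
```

10

Transformed code:
def run(idx, nodes):
    depth = []
    for idx in tokens:
        if tokens > 4 and 4 == 8:
            depth.append(27)
    tokens = record(q)
    nodes = q < m
    process(m)
    m = 5
    if q <= 26 and 26 == m:
        m += m[nodes]
        nodes = tokens[depth]
    for depth in m:
        q *= tokens // depth
    return q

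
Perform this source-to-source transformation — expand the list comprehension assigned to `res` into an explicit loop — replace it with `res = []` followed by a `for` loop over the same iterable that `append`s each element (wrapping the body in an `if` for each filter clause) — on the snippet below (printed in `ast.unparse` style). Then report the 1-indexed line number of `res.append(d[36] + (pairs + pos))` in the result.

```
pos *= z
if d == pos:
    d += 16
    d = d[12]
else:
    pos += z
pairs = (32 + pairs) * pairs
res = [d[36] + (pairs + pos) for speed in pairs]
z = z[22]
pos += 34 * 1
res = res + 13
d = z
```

Transformed code:
pos *= z
if d == pos:
    d += 16
    d = d[12]
else:
    pos += z
pairs = (32 + pairs) * pairs
res = []
for speed in pairs:
    res.append(d[36] + (pairs + pos))
z = z[22]
pos += 34 * 1
res = res + 13
d = z

10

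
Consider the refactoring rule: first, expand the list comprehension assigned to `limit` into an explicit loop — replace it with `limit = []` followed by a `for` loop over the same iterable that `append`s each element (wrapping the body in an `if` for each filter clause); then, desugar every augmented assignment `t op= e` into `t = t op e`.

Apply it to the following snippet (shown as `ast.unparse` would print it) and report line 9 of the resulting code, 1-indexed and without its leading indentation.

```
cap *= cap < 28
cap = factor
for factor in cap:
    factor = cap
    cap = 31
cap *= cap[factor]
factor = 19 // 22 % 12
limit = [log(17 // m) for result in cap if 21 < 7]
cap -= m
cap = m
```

for result in cap:

Transformed code:
cap = cap * (cap < 28)
cap = factor
for factor in cap:
    factor = cap
    cap = 31
cap = cap * cap[factor]
factor = 19 // 22 % 12
limit = []
for result in cap:
    if 21 < 7:
        limit.append(log(17 // m))
cap = cap - m
cap = m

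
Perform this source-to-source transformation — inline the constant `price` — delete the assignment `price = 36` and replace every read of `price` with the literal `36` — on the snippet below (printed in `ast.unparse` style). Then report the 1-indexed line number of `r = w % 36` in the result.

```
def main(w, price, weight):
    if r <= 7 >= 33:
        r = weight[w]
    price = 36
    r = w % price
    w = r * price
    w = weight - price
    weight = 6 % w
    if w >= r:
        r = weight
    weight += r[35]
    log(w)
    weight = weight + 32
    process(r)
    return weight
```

Transformed code:
def main(w, price, weight):
    if r <= 7 >= 33:
        r = weight[w]
    r = w % 36
    w = r * 36
    w = weight - 36
    weight = 6 % w
    if w >= r:
        r = weight
    weight += r[35]
    log(w)
    weight = weight + 32
    process(r)
    return weight

4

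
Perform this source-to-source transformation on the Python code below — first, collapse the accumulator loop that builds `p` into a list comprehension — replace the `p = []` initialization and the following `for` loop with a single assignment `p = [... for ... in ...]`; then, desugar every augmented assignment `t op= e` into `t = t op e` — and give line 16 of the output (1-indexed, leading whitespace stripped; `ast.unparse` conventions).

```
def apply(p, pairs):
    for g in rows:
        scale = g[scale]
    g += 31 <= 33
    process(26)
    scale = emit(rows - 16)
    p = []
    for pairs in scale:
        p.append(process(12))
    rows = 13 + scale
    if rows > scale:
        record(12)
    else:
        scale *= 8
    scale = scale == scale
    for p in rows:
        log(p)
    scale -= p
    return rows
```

scale = scale - p

Transformed code:
def apply(p, pairs):
    for g in rows:
        scale = g[scale]
    g = g + (31 <= 33)
    process(26)
    scale = emit(rows - 16)
    p = [process(12) for pairs in scale]
    rows = 13 + scale
    if rows > scale:
        record(12)
    else:
        scale = scale * 8
    scale = scale == scale
    for p in rows:
        log(p)
    scale = scale - p
    return rows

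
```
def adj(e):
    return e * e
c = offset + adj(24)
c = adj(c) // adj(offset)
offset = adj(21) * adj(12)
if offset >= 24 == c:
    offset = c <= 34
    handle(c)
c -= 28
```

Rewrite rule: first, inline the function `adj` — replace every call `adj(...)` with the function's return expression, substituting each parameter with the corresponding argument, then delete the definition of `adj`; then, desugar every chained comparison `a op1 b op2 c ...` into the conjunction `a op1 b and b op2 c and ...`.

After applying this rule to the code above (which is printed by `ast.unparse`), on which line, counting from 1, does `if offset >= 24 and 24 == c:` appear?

4

Transformed code:
c = offset + 24 * 24
c = c * c // (offset * offset)
offset = 21 * 21 * (12 * 12)
if offset >= 24 and 24 == c:
    offset = c <= 34
    handle(c)
c -= 28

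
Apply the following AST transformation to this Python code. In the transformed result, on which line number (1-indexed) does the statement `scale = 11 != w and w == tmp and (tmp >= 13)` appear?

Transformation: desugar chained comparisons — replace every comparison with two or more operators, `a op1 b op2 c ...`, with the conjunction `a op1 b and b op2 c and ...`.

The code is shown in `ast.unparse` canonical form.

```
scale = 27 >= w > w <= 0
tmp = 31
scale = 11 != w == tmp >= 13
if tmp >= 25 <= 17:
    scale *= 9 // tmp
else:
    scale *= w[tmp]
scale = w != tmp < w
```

3

Transformed code:
scale = 27 >= w and w > w and (w <= 0)
tmp = 31
scale = 11 != w and w == tmp and (tmp >= 13)
if tmp >= 25 and 25 <= 17:
    scale *= 9 // tmp
else:
    scale *= w[tmp]
scale = w != tmp and tmp < w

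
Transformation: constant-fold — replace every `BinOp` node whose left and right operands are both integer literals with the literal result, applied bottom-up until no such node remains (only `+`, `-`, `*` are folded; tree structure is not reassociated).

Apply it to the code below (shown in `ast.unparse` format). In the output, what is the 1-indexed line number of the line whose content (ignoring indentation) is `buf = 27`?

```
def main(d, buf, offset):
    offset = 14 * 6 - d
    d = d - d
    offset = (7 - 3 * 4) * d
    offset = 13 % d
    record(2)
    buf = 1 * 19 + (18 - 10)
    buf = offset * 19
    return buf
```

7

Transformed code:
def main(d, buf, offset):
    offset = 84 - d
    d = d - d
    offset = -5 * d
    offset = 13 % d
    record(2)
    buf = 27
    buf = offset * 19
    return buf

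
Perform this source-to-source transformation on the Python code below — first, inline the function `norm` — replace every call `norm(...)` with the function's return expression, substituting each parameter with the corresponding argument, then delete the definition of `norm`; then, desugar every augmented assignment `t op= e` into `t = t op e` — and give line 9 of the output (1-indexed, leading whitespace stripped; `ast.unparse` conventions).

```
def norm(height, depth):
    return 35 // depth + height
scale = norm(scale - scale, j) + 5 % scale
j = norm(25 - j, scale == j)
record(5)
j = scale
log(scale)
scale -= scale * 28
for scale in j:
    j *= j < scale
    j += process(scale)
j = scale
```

j = j + process(scale)

Transformed code:
scale = 35 // j + (scale - scale) + 5 % scale
j = 35 // (scale == j) + (25 - j)
record(5)
j = scale
log(scale)
scale = scale - scale * 28
for scale in j:
    j = j * (j < scale)
    j = j + process(scale)
j = scale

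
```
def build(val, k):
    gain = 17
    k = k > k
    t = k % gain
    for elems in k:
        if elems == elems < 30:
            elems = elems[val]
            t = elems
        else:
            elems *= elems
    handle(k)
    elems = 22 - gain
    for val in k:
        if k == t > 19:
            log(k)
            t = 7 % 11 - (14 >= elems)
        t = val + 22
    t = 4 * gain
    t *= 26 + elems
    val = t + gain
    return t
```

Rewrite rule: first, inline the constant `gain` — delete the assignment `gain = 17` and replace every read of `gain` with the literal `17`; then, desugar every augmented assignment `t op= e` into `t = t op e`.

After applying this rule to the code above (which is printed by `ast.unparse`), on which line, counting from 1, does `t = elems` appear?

7

Transformed code:
def build(val, k):
    k = k > k
    t = k % 17
    for elems in k:
        if elems == elems < 30:
            elems = elems[val]
            t = elems
        else:
            elems = elems * elems
    handle(k)
    elems = 22 - 17
    for val in k:
        if k == t > 19:
            log(k)
            t = 7 % 11 - (14 >= elems)
        t = val + 22
    t = 4 * 17
    t = t * (26 + elems)
    val = t + 17
    return t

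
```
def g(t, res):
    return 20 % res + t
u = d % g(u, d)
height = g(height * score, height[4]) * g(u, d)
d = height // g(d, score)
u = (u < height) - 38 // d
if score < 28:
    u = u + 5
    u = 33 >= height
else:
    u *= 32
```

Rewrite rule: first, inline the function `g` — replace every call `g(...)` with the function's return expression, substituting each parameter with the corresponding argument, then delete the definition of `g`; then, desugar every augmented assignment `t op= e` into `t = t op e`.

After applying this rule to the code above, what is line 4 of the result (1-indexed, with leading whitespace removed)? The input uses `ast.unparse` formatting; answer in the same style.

u = (u < height) - 38 // d

Transformed code:
u = d % (20 % d + u)
height = (20 % height[4] + height * score) * (20 % d + u)
d = height // (20 % score + d)
u = (u < height) - 38 // d
if score < 28:
    u = u + 5
    u = 33 >= height
else:
    u = u * 32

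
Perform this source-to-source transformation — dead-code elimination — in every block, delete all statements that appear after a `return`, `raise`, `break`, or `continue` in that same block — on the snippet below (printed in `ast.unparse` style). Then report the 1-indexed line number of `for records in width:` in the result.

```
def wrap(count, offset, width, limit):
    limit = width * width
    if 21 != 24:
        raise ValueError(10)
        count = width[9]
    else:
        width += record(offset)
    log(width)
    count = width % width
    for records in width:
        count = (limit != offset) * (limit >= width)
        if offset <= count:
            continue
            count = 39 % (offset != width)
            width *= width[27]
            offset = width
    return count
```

Transformed code:
def wrap(count, offset, width, limit):
    limit = width * width
    if 21 != 24:
        raise ValueError(10)
    else:
        width += record(offset)
    log(width)
    count = width % width
    for records in width:
        count = (limit != offset) * (limit >= width)
        if offset <= count:
            continue
    return count

9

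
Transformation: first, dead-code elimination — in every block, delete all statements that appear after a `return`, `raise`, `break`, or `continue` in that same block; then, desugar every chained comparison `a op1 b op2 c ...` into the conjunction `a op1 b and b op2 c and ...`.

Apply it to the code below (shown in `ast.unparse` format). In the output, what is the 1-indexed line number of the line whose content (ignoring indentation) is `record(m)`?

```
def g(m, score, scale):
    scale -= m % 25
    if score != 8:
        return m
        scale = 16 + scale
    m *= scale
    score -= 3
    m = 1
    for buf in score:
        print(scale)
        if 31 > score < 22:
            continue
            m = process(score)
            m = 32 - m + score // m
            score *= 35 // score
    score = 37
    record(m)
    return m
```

Transformed code:
def g(m, score, scale):
    scale -= m % 25
    if score != 8:
        return m
    m *= scale
    score -= 3
    m = 1
    for buf in score:
        print(scale)
        if 31 > score and score < 22:
            continue
    score = 37
    record(m)
    return m

13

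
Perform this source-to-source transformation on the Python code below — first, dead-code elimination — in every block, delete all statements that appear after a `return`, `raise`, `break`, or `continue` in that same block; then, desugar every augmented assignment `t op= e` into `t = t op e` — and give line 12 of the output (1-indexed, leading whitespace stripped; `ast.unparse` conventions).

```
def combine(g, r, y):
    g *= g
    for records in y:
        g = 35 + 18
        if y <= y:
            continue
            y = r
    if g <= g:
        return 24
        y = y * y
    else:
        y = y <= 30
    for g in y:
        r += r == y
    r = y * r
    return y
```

Transformed code:
def combine(g, r, y):
    g = g * g
    for records in y:
        g = 35 + 18
        if y <= y:
            continue
    if g <= g:
        return 24
    else:
        y = y <= 30
    for g in y:
        r = r + (r == y)
    r = y * r
    return y

r = r + (r == y)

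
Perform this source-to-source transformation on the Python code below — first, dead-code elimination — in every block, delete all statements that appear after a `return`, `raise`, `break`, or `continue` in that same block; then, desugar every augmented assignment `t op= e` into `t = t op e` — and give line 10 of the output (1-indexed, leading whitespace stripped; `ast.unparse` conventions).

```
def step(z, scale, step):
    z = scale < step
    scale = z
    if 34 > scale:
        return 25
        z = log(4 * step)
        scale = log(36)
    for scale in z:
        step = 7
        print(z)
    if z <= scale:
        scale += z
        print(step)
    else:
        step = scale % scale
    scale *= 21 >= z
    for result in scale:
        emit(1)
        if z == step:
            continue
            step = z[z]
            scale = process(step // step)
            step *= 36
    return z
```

scale = scale + z

Transformed code:
def step(z, scale, step):
    z = scale < step
    scale = z
    if 34 > scale:
        return 25
    for scale in z:
        step = 7
        print(z)
    if z <= scale:
        scale = scale + z
        print(step)
    else:
        step = scale % scale
    scale = scale * (21 >= z)
    for result in scale:
        emit(1)
        if z == step:
            continue
    return z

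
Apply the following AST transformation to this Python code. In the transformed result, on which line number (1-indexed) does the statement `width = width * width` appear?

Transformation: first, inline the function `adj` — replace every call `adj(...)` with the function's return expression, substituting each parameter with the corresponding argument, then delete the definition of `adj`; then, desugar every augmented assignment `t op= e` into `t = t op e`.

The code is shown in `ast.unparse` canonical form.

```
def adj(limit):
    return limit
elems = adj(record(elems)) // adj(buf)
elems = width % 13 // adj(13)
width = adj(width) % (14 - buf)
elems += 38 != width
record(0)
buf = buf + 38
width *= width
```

Transformed code:
elems = record(elems) // buf
elems = width % 13 // 13
width = width % (14 - buf)
elems = elems + (38 != width)
record(0)
buf = buf + 38
width = width * width

7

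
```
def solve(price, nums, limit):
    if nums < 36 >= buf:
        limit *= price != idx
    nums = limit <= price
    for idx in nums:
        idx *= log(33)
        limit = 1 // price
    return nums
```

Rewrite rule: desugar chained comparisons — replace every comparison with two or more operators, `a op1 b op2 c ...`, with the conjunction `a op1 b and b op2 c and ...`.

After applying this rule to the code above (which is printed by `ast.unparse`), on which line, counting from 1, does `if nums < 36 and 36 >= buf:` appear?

2

Transformed code:
def solve(price, nums, limit):
    if nums < 36 and 36 >= buf:
        limit *= price != idx
    nums = limit <= price
    for idx in nums:
        idx *= log(33)
        limit = 1 // price
    return nums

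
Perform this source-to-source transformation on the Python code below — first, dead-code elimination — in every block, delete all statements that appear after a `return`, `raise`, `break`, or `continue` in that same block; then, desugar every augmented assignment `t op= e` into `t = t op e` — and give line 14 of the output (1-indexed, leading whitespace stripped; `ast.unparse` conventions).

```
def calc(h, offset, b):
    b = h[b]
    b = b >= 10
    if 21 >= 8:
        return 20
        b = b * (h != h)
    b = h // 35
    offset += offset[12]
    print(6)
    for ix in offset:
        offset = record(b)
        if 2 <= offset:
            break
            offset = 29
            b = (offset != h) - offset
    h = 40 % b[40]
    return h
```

Transformed code:
def calc(h, offset, b):
    b = h[b]
    b = b >= 10
    if 21 >= 8:
        return 20
    b = h // 35
    offset = offset + offset[12]
    print(6)
    for ix in offset:
        offset = record(b)
        if 2 <= offset:
            break
    h = 40 % b[40]
    return h

return h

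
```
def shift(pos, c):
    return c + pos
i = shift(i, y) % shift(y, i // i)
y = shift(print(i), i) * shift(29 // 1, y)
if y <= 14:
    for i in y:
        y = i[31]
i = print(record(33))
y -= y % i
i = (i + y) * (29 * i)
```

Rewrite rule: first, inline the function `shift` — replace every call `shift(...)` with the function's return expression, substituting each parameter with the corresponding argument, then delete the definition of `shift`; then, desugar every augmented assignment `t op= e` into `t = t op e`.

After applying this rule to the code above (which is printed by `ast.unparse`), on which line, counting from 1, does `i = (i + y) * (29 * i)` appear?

Transformed code:
i = (y + i) % (i // i + y)
y = (i + print(i)) * (y + 29 // 1)
if y <= 14:
    for i in y:
        y = i[31]
i = print(record(33))
y = y - y % i
i = (i + y) * (29 * i)

8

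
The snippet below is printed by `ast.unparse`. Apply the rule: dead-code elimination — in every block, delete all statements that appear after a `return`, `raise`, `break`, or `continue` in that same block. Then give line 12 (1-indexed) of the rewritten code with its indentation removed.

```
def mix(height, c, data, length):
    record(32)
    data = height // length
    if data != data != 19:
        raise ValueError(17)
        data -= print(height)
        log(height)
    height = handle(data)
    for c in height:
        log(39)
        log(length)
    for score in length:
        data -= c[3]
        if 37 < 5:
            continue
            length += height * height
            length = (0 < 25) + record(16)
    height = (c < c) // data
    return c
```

if 37 < 5:

Transformed code:
def mix(height, c, data, length):
    record(32)
    data = height // length
    if data != data != 19:
        raise ValueError(17)
    height = handle(data)
    for c in height:
        log(39)
        log(length)
    for score in length:
        data -= c[3]
        if 37 < 5:
            continue
    height = (c < c) // data
    return c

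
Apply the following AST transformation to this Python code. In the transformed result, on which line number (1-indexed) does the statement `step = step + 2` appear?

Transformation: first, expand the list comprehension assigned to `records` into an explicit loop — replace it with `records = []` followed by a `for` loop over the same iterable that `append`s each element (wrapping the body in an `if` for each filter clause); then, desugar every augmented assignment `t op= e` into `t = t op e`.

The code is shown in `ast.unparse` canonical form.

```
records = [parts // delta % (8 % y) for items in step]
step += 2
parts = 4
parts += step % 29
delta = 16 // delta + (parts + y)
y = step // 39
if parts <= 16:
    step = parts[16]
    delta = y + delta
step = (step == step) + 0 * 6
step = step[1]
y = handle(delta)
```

4

Transformed code:
records = []
for items in step:
    records.append(parts // delta % (8 % y))
step = step + 2
parts = 4
parts = parts + step % 29
delta = 16 // delta + (parts + y)
y = step // 39
if parts <= 16:
    step = parts[16]
    delta = y + delta
step = (step == step) + 0 * 6
step = step[1]
y = handle(delta)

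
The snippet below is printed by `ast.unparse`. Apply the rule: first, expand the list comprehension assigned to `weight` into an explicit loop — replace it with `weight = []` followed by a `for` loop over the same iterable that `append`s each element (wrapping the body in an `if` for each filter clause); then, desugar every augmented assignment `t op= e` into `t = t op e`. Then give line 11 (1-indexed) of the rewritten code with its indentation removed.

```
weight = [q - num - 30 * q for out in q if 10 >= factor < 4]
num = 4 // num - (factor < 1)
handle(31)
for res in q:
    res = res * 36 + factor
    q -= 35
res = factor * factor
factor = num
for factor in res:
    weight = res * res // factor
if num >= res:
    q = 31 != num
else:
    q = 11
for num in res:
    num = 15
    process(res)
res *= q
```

factor = num

Transformed code:
weight = []
for out in q:
    if 10 >= factor < 4:
        weight.append(q - num - 30 * q)
num = 4 // num - (factor < 1)
handle(31)
for res in q:
    res = res * 36 + factor
    q = q - 35
res = factor * factor
factor = num
for factor in res:
    weight = res * res // factor
if num >= res:
    q = 31 != num
else:
    q = 11
for num in res:
    num = 15
    process(res)
res = res * q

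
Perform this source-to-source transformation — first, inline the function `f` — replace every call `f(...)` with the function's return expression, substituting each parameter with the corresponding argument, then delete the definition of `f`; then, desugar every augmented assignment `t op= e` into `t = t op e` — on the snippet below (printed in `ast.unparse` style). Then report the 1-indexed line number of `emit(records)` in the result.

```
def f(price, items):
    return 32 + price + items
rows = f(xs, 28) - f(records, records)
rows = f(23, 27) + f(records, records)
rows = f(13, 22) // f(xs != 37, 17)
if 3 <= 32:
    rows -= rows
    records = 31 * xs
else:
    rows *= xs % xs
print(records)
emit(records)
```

Transformed code:
rows = 32 + xs + 28 - (32 + records + records)
rows = 32 + 23 + 27 + (32 + records + records)
rows = (32 + 13 + 22) // (32 + (xs != 37) + 17)
if 3 <= 32:
    rows = rows - rows
    records = 31 * xs
else:
    rows = rows * (xs % xs)
print(records)
emit(records)

10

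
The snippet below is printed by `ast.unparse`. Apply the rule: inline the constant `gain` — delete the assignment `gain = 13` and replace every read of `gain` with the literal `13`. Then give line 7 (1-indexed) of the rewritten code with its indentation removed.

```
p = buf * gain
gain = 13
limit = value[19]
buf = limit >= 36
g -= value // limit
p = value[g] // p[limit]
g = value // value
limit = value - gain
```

Transformed code:
p = buf * 13
limit = value[19]
buf = limit >= 36
g -= value // limit
p = value[g] // p[limit]
g = value // value
limit = value - 13

limit = value - 13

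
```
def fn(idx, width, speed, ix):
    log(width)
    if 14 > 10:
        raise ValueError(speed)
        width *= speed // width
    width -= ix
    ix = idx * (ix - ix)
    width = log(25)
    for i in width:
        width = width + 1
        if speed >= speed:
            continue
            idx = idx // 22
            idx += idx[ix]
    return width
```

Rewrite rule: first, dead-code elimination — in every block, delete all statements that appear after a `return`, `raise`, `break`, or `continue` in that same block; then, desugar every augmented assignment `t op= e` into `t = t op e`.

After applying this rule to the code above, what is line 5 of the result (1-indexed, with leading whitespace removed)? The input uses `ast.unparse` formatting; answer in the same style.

Transformed code:
def fn(idx, width, speed, ix):
    log(width)
    if 14 > 10:
        raise ValueError(speed)
    width = width - ix
    ix = idx * (ix - ix)
    width = log(25)
    for i in width:
        width = width + 1
        if speed >= speed:
            continue
    return width

width = width - ix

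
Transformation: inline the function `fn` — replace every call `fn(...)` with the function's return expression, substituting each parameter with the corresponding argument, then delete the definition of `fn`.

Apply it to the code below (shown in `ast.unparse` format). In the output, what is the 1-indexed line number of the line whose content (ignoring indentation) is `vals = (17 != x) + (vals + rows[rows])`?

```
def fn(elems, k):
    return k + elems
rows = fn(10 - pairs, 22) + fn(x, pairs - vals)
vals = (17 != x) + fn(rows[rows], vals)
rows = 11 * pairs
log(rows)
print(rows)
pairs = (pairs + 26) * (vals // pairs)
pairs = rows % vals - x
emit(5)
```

Transformed code:
rows = 22 + (10 - pairs) + (pairs - vals + x)
vals = (17 != x) + (vals + rows[rows])
rows = 11 * pairs
log(rows)
print(rows)
pairs = (pairs + 26) * (vals // pairs)
pairs = rows % vals - x
emit(5)

2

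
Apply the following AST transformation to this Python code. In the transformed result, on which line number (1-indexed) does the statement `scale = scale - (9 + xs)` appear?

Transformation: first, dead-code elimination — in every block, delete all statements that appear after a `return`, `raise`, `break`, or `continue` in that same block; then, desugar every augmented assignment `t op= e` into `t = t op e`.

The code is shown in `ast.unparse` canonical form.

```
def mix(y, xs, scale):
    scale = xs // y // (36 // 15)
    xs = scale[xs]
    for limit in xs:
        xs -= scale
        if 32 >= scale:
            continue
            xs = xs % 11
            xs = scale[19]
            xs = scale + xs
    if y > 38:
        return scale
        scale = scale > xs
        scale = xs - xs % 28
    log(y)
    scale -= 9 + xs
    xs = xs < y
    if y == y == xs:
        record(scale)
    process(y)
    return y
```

Transformed code:
def mix(y, xs, scale):
    scale = xs // y // (36 // 15)
    xs = scale[xs]
    for limit in xs:
        xs = xs - scale
        if 32 >= scale:
            continue
    if y > 38:
        return scale
    log(y)
    scale = scale - (9 + xs)
    xs = xs < y
    if y == y == xs:
        record(scale)
    process(y)
    return y

11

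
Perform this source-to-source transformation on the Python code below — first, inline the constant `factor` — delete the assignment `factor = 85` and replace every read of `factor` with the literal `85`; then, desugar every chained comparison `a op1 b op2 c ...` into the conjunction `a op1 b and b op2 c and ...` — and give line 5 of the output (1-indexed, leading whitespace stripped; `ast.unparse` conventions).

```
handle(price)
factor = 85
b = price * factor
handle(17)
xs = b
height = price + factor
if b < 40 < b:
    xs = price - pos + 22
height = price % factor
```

Transformed code:
handle(price)
b = price * 85
handle(17)
xs = b
height = price + 85
if b < 40 and 40 < b:
    xs = price - pos + 22
height = price % 85

height = price + 85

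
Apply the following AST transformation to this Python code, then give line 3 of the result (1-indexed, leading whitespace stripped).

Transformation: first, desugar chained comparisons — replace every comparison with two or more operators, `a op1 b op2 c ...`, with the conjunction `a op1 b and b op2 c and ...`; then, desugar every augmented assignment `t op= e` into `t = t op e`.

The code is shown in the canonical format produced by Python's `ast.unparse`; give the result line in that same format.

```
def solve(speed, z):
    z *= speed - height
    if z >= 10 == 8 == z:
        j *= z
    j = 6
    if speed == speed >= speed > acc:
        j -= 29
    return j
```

if z >= 10 and 10 == 8 and (8 == z):

Transformed code:
def solve(speed, z):
    z = z * (speed - height)
    if z >= 10 and 10 == 8 and (8 == z):
        j = j * z
    j = 6
    if speed == speed and speed >= speed and (speed > acc):
        j = j - 29
    return j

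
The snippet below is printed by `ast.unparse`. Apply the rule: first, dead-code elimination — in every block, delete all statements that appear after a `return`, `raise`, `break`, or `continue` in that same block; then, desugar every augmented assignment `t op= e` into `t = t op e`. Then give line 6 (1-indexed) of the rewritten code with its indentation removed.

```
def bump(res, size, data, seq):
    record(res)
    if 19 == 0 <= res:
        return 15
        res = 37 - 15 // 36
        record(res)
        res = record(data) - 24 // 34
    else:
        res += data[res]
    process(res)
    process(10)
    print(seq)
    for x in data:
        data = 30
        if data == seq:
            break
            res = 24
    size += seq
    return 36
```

Transformed code:
def bump(res, size, data, seq):
    record(res)
    if 19 == 0 <= res:
        return 15
    else:
        res = res + data[res]
    process(res)
    process(10)
    print(seq)
    for x in data:
        data = 30
        if data == seq:
            break
    size = size + seq
    return 36

res = res + data[res]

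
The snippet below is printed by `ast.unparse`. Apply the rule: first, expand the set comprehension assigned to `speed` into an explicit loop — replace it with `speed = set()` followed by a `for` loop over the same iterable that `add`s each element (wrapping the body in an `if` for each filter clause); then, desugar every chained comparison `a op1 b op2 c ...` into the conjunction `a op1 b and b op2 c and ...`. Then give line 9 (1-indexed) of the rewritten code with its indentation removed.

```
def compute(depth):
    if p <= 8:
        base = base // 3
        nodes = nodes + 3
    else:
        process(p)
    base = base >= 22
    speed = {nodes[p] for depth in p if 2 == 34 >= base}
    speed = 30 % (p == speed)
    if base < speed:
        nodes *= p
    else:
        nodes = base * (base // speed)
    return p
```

Transformed code:
def compute(depth):
    if p <= 8:
        base = base // 3
        nodes = nodes + 3
    else:
        process(p)
    base = base >= 22
    speed = set()
    for depth in p:
        if 2 == 34 and 34 >= base:
            speed.add(nodes[p])
    speed = 30 % (p == speed)
    if base < speed:
        nodes *= p
    else:
        nodes = base * (base // speed)
    return p

for depth in p:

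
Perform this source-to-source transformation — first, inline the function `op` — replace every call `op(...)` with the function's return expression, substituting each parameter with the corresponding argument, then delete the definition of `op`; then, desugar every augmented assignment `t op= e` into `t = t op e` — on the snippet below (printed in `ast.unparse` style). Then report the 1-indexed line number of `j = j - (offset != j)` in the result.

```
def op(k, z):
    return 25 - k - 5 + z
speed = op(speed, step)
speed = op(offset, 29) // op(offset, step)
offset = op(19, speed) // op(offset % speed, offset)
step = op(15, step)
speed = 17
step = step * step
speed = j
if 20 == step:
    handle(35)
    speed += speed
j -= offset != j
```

Transformed code:
speed = 25 - speed - 5 + step
speed = (25 - offset - 5 + 29) // (25 - offset - 5 + step)
offset = (25 - 19 - 5 + speed) // (25 - offset % speed - 5 + offset)
step = 25 - 15 - 5 + step
speed = 17
step = step * step
speed = j
if 20 == step:
    handle(35)
    speed = speed + speed
j = j - (offset != j)

11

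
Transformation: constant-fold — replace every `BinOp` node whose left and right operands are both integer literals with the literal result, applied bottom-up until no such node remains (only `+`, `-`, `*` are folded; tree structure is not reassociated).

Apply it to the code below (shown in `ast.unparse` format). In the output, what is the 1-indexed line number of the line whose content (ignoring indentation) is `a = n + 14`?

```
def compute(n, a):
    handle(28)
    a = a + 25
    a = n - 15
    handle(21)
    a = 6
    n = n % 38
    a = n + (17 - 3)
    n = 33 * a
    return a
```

8

Transformed code:
def compute(n, a):
    handle(28)
    a = a + 25
    a = n - 15
    handle(21)
    a = 6
    n = n % 38
    a = n + 14
    n = 33 * a
    return a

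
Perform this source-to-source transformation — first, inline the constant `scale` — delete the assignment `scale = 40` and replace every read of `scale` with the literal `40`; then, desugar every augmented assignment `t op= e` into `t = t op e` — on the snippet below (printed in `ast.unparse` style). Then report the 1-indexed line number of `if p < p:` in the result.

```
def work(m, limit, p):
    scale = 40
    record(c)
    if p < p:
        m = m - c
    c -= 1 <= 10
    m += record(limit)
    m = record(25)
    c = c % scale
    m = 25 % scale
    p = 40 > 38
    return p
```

3

Transformed code:
def work(m, limit, p):
    record(c)
    if p < p:
        m = m - c
    c = c - (1 <= 10)
    m = m + record(limit)
    m = record(25)
    c = c % 40
    m = 25 % 40
    p = 40 > 38
    return p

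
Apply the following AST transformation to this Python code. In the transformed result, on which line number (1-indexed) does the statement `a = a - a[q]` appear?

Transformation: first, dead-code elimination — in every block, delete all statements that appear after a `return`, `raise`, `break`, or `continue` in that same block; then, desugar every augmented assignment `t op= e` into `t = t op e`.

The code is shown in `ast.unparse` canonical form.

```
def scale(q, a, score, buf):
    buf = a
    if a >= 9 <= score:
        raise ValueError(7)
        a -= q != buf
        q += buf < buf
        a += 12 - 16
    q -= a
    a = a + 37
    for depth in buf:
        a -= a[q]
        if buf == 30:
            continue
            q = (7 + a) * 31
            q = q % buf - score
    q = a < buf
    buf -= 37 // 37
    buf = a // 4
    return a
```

8

Transformed code:
def scale(q, a, score, buf):
    buf = a
    if a >= 9 <= score:
        raise ValueError(7)
    q = q - a
    a = a + 37
    for depth in buf:
        a = a - a[q]
        if buf == 30:
            continue
    q = a < buf
    buf = buf - 37 // 37
    buf = a // 4
    return a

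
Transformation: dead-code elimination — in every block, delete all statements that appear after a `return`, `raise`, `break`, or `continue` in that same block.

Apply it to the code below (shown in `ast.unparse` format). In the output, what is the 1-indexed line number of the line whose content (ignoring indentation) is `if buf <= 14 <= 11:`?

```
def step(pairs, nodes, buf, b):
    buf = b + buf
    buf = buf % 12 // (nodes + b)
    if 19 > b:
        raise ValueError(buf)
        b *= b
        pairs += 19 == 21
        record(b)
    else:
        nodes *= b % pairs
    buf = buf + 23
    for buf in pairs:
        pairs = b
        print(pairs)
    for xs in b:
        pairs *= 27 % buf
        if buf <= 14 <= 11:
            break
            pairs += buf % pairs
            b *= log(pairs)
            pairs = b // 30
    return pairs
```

Transformed code:
def step(pairs, nodes, buf, b):
    buf = b + buf
    buf = buf % 12 // (nodes + b)
    if 19 > b:
        raise ValueError(buf)
    else:
        nodes *= b % pairs
    buf = buf + 23
    for buf in pairs:
        pairs = b
        print(pairs)
    for xs in b:
        pairs *= 27 % buf
        if buf <= 14 <= 11:
            break
    return pairs

14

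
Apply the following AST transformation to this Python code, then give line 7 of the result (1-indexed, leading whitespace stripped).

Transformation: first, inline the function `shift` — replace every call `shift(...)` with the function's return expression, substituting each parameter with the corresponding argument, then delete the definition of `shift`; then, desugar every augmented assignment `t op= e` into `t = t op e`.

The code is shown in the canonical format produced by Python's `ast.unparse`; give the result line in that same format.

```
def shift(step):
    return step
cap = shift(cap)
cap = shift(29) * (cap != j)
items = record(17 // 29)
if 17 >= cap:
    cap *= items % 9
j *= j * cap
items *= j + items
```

items = items * (j + items)

Transformed code:
cap = cap
cap = 29 * (cap != j)
items = record(17 // 29)
if 17 >= cap:
    cap = cap * (items % 9)
j = j * (j * cap)
items = items * (j + items)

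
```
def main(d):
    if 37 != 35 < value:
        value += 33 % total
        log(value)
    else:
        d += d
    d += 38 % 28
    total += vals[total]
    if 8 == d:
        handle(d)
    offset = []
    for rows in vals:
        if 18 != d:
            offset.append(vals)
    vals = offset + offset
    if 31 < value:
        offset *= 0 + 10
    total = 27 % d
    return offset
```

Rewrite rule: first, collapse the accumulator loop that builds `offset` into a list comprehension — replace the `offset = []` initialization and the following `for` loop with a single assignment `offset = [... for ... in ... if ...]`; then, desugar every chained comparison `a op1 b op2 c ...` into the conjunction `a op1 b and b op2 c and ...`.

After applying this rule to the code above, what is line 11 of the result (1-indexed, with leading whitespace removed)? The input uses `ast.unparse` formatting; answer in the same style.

Transformed code:
def main(d):
    if 37 != 35 and 35 < value:
        value += 33 % total
        log(value)
    else:
        d += d
    d += 38 % 28
    total += vals[total]
    if 8 == d:
        handle(d)
    offset = [vals for rows in vals if 18 != d]
    vals = offset + offset
    if 31 < value:
        offset *= 0 + 10
    total = 27 % d
    return offset

offset = [vals for rows in vals if 18 != d]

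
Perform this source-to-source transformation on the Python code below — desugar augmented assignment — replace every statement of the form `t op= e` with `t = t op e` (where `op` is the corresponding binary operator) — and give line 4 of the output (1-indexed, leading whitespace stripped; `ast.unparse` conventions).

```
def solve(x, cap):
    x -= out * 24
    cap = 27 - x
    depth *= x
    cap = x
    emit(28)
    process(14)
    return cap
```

Transformed code:
def solve(x, cap):
    x = x - out * 24
    cap = 27 - x
    depth = depth * x
    cap = x
    emit(28)
    process(14)
    return cap

depth = depth * x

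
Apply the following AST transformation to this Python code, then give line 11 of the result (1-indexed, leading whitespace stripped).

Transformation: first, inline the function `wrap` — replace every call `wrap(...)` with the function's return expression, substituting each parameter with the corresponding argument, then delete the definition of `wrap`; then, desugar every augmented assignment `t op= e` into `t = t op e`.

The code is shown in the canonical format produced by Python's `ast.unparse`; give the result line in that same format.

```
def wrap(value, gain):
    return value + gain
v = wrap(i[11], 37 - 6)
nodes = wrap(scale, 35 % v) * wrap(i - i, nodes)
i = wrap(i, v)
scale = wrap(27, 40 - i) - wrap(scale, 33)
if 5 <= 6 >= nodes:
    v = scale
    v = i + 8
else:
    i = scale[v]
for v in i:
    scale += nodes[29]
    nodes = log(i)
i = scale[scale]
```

scale = scale + nodes[29]

Transformed code:
v = i[11] + (37 - 6)
nodes = (scale + 35 % v) * (i - i + nodes)
i = i + v
scale = 27 + (40 - i) - (scale + 33)
if 5 <= 6 >= nodes:
    v = scale
    v = i + 8
else:
    i = scale[v]
for v in i:
    scale = scale + nodes[29]
    nodes = log(i)
i = scale[scale]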